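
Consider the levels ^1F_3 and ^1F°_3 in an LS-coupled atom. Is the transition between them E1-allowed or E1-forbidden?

allowed

Parity must change: even → odd — passes.
ΔS = 0: S: 0 → 0 — passes.
ΔL = 0, ±1 (not L=0↔0): L: 3 → 3, ΔL = +0 — passes.
ΔJ = 0, ±1 (not J=0↔0): J: 3 → 3, ΔJ = +0 — passes.
All four E1 rules are satisfied.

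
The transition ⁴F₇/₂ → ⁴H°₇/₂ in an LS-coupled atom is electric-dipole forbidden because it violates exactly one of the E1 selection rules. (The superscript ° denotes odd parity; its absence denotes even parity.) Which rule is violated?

the ΔL = 0, ±1 rule

Initial level: S=3/2, L=3, J=7/2, parity even. Final level: S=3/2, L=5, J=7/2, parity odd.
Parity must change: even → odd — satisfied.
ΔS = 0: S: 3/2 → 3/2 — satisfied.
ΔL = 0, ±1 (not L=0↔0): L: 3 → 5, ΔL = +2 — violated.
ΔJ = 0, ±1 (not J=0↔0): J: 7/2 → 7/2, ΔJ = +0 — satisfied.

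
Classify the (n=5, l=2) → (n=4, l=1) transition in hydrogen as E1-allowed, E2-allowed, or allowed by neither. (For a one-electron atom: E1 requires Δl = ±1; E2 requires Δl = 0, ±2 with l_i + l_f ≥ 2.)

Δl = 1 − 2 = -1; l_i + l_f = 3.
E1 (Δl = ±1): satisfied.
E2 (Δl = 0,±2, l_i+l_f ≥ 2): not satisfied.

E1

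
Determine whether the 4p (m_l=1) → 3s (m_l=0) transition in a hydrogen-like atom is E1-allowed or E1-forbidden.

allowed

l: 1 → 0 (Δl = -1). Δl = ±1 passes.
Δm_l = 0 − (1) = -1. E1 requires Δm_l = 0, ±1: passes.
All E1 selection rules are satisfied.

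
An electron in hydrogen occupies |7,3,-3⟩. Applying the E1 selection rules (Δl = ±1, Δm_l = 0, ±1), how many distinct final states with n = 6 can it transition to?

4

E1 requires Δl = ±1, so l_f ∈ {2, 4}; with 0 ≤ l_f ≤ n_f−1 = 5, the allowed l_f values are {2, 4}.
For l_f = 2: m_f ∈ {m_i−1, m_i, m_i+1} ∩ [−2, 2] = {-2} → 1 state.
For l_f = 4: m_f ∈ {m_i−1, m_i, m_i+1} ∩ [−4, 4] = {-4, -3, -2} → 3 states.
Total: 4.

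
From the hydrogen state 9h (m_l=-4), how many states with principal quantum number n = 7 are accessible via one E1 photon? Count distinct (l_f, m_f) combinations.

5

E1 requires Δl = ±1, so l_f ∈ {4, 6}; with 0 ≤ l_f ≤ n_f−1 = 6, the allowed l_f values are {4, 6}.
For l_f = 4: m_f ∈ {m_i−1, m_i, m_i+1} ∩ [−4, 4] = {-4, -3} → 2 states.
For l_f = 6: m_f ∈ {m_i−1, m_i, m_i+1} ∩ [−6, 6] = {-5, -4, -3} → 3 states.
Total: 5.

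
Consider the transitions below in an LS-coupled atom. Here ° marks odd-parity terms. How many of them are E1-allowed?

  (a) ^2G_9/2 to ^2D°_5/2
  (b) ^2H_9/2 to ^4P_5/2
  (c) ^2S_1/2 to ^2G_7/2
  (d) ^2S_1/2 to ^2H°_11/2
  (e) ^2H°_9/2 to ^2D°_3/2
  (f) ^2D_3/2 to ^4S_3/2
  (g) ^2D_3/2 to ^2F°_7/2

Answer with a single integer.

0

(a) forbidden (ΔL, ΔJ fail)
(b) forbidden (parity, ΔS, ΔL, ΔJ fail)
(c) forbidden (parity, ΔL, ΔJ fail)
(d) forbidden (ΔL, ΔJ fail)
(e) forbidden (parity, ΔL, ΔJ fail)
(f) forbidden (parity, ΔS, ΔL fail)
(g) forbidden (ΔJ fails)
Total allowed: 0 of 7.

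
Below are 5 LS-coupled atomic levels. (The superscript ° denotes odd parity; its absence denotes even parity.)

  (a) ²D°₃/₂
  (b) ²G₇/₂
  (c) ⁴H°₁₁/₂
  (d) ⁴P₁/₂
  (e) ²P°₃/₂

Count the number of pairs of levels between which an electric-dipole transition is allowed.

0

(a)–(b): forbidden (ΔL, ΔJ).
(a)–(c): forbidden (parity, ΔS, ΔL, ΔJ).
(a)–(d): forbidden (ΔS).
(a)–(e): forbidden (parity).
(b)–(c): forbidden (ΔS, ΔJ).
(b)–(d): forbidden (parity, ΔS, ΔL, ΔJ).
(b)–(e): forbidden (ΔL, ΔJ).
(c)–(d): forbidden (ΔL, ΔJ).
(c)–(e): forbidden (parity, ΔS, ΔL, ΔJ).
(d)–(e): forbidden (ΔS).
Allowed pairs: 0 of 10.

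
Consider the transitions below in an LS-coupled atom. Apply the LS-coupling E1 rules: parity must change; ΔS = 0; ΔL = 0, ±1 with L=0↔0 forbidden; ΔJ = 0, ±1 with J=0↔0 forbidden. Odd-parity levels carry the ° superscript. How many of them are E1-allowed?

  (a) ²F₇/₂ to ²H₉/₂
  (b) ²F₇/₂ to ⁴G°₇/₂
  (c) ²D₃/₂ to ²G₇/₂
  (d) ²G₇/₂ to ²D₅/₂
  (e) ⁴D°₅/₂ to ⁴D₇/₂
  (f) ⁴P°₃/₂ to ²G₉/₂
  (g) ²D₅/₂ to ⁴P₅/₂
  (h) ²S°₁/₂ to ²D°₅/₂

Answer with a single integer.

(a) forbidden (parity, ΔL fail)
(b) forbidden (ΔS fails)
(c) forbidden (parity, ΔL, ΔJ fail)
(d) forbidden (parity, ΔL fail)
(e) allowed
(f) forbidden (ΔS, ΔL, ΔJ fail)
(g) forbidden (parity, ΔS fail)
(h) forbidden (parity, ΔL, ΔJ fail)
Total allowed: 1 of 8.

1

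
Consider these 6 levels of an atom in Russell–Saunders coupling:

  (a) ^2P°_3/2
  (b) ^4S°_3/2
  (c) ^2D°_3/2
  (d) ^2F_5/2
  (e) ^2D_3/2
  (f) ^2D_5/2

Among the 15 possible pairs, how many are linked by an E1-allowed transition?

(a)–(b): forbidden (parity, ΔS).
(a)–(c): forbidden (parity).
(a)–(d): forbidden (ΔL).
(a)–(e): allowed.
(a)–(f): allowed.
(b)–(c): forbidden (parity, ΔS, ΔL).
(b)–(d): forbidden (ΔS, ΔL).
(b)–(e): forbidden (ΔS, ΔL).
(b)–(f): forbidden (ΔS, ΔL).
(c)–(d): allowed.
(c)–(e): allowed.
(c)–(f): allowed.
(d)–(e): forbidden (parity).
(d)–(f): forbidden (parity).
(e)–(f): forbidden (parity).
Allowed pairs: 5 of 15.

5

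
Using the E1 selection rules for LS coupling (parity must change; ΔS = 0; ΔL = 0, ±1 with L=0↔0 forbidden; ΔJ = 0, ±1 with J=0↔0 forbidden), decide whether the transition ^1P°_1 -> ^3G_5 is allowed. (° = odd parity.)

Parity must change: odd → even — passes.
ΔS = 0: S: 0 → 1 — fails.
ΔL = 0, ±1 (not L=0↔0): L: 1 → 4, ΔL = +3 — fails.
ΔJ = 0, ±1 (not J=0↔0): J: 1 → 5, ΔJ = +4 — fails.
Rule(s) violated: ΔS, ΔL, ΔJ.

forbidden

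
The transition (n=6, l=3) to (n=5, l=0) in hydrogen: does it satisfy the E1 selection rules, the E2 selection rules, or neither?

Δl = 0 − 3 = -3; l_i + l_f = 3.
E1 (Δl = ±1): not satisfied.
E2 (Δl = 0,±2, l_i+l_f ≥ 2): not satisfied.

neither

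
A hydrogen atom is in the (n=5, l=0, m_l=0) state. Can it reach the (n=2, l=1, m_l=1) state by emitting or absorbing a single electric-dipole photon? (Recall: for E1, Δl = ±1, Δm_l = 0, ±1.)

l: 0 → 1 (Δl = +1). Δl = ±1 passes.
Δm_l = 1 − (0) = +1. E1 requires Δm_l = 0, ±1: passes.
All E1 selection rules are satisfied.

allowed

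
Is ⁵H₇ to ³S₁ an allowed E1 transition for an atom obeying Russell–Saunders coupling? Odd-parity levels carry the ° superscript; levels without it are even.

forbidden

Reading off the term symbols: S 2→1, L 5→0, J 7→1, parity even→even.
ΔJ = 0, ±1 (not J=0↔0): J: 7 → 1, ΔJ = -6 — violated.
Parity must change: even → even — violated.
ΔL = 0, ±1 (not L=0↔0): L: 5 → 0, ΔL = -5 — violated.
ΔS = 0: S: 2 → 1 — violated.
Rule(s) violated: parity, ΔS, ΔL, ΔJ.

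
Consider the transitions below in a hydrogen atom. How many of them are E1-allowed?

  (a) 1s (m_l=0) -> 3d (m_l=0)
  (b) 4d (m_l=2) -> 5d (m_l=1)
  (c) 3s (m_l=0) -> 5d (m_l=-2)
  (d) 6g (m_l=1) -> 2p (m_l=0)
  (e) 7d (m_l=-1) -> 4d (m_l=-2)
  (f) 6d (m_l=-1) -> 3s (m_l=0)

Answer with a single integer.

0

(a) forbidden — Δl = +2 (E1 requires Δl = ±1)
(b) forbidden — Δl = +0 (E1 requires Δl = ±1)
(c) forbidden — Δl = +2 (E1 requires Δl = ±1); Δm_l = -2 (E1 requires Δm_l = 0, ±1)
(d) forbidden — Δl = -3 (E1 requires Δl = ±1)
(e) forbidden — Δl = +0 (E1 requires Δl = ±1)
(f) forbidden — Δl = -2 (E1 requires Δl = ±1)
Total allowed: 0 of 6.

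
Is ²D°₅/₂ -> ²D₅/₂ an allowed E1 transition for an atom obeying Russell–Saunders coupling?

Initial level: S=1/2, L=2, J=5/2, parity odd. Final level: S=1/2, L=2, J=5/2, parity even.
Parity must change: odd → even — satisfied.
ΔS = 0: S: 1/2 → 1/2 — satisfied.
ΔJ = 0, ±1 (not J=0↔0): J: 5/2 → 5/2, ΔJ = +0 — satisfied.
ΔL = 0, ±1 (not L=0↔0): L: 2 → 2, ΔL = +0 — satisfied.
All four E1 rules are satisfied.

allowed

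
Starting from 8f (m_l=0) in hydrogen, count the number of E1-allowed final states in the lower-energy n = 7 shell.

6

E1 requires Δl = ±1, so l_f ∈ {2, 4}; with 0 ≤ l_f ≤ n_f−1 = 6, the allowed l_f values are {2, 4}.
For l_f = 2: m_f ∈ {m_i−1, m_i, m_i+1} ∩ [−2, 2] = {-1, 0, 1} → 3 states.
For l_f = 4: m_f ∈ {m_i−1, m_i, m_i+1} ∩ [−4, 4] = {-1, 0, 1} → 3 states.
Total: 6.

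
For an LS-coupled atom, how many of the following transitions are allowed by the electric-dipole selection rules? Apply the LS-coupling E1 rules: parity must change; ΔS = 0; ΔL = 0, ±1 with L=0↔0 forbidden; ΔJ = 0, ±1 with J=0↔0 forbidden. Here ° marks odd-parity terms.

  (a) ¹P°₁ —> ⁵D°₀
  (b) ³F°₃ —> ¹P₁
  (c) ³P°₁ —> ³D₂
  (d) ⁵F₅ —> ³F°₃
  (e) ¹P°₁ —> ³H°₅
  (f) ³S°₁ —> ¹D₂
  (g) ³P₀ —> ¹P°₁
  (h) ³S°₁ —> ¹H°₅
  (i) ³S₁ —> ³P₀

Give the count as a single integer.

(a) forbidden (parity, ΔS fail)
(b) forbidden (ΔS, ΔL, ΔJ fail)
(c) allowed
(d) forbidden (ΔS, ΔJ fail)
(e) forbidden (parity, ΔS, ΔL, ΔJ fail)
(f) forbidden (ΔS, ΔL fail)
(g) forbidden (ΔS fails)
(h) forbidden (parity, ΔS, ΔL, ΔJ fail)
(i) forbidden (parity fails)
Total allowed: 1 of 9.

1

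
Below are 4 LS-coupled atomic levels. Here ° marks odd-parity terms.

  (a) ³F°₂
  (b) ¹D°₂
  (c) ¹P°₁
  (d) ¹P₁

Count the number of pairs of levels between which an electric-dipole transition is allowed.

2

(a)–(b): forbidden (parity, ΔS).
(a)–(c): forbidden (parity, ΔS, ΔL).
(a)–(d): forbidden (ΔS, ΔL).
(b)–(c): forbidden (parity).
(b)–(d): allowed.
(c)–(d): allowed.
Allowed pairs: 2 of 6.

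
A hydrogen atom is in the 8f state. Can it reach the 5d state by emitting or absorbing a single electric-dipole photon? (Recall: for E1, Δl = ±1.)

allowed

Δl = 2 − 3 = -1; the E1 rule Δl = ±1 is passes.
All E1 selection rules are satisfied.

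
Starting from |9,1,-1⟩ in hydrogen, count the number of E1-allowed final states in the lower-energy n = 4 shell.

E1 requires Δl = ±1, so l_f ∈ {0, 2}; with 0 ≤ l_f ≤ n_f−1 = 3, the allowed l_f values are {0, 2}.
For l_f = 0: m_f ∈ {m_i−1, m_i, m_i+1} ∩ [−0, 0] = {0} → 1 state.
For l_f = 2: m_f ∈ {m_i−1, m_i, m_i+1} ∩ [−2, 2] = {-2, -1, 0} → 3 states.
Total: 4.

4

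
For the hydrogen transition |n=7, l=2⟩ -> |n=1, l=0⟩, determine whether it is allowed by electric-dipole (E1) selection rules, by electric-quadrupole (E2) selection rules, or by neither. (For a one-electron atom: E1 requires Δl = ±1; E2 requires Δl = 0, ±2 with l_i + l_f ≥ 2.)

E2

Δl = 0 − 2 = -2; l_i + l_f = 2.
E1 (Δl = ±1): not satisfied.
E2 (Δl = 0,±2, l_i+l_f ≥ 2): satisfied.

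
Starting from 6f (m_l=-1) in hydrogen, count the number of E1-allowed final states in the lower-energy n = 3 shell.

E1 requires Δl = ±1, so l_f ∈ {2, 4}; with 0 ≤ l_f ≤ n_f−1 = 2, the allowed l_f values are {2}.
For l_f = 2: m_f ∈ {m_i−1, m_i, m_i+1} ∩ [−2, 2] = {-2, -1, 0} → 3 states.
Total: 3.

3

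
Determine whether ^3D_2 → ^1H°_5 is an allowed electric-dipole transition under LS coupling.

forbidden

Reading off the term symbols: S 1→0, L 2→5, J 2→5, parity even→odd.
Parity must change: even → odd — satisfied.
ΔS = 0: S: 1 → 0 — violated.
ΔL = 0, ±1 (not L=0↔0): L: 2 → 5, ΔL = +3 — violated.
ΔJ = 0, ±1 (not J=0↔0): J: 2 → 5, ΔJ = +3 — violated.
Rule(s) violated: ΔS, ΔL, ΔJ.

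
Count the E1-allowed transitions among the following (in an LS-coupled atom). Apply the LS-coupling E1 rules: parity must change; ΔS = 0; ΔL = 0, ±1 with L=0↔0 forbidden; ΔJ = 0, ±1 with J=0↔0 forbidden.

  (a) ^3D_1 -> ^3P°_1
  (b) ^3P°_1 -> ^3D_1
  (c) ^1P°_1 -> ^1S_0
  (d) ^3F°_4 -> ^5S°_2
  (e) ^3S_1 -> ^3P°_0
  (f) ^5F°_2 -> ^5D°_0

(a) allowed
(b) allowed
(c) allowed
(d) forbidden (parity, ΔS, ΔL, ΔJ fail)
(e) allowed
(f) forbidden (parity, ΔJ fail)
Total allowed: 4 of 6.

4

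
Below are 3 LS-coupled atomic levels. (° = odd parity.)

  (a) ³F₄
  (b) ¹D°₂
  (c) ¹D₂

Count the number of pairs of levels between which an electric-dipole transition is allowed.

1

(a)–(b): forbidden (ΔS, ΔJ).
(a)–(c): forbidden (parity, ΔS, ΔJ).
(b)–(c): allowed.
Allowed pairs: 1 of 3.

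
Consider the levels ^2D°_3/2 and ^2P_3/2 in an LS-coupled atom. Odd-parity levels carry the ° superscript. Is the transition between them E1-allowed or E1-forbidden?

allowed

Initial level: S=1/2, L=2, J=3/2, parity odd. Final level: S=1/2, L=1, J=3/2, parity even.
ΔJ = 0, ±1 (not J=0↔0): J: 3/2 → 3/2, ΔJ = +0 — ✓.
ΔS = 0: S: 1/2 → 1/2 — ✓.
ΔL = 0, ±1 (not L=0↔0): L: 2 → 1, ΔL = -1 — ✓.
Parity must change: odd → even — ✓.
All four E1 rules are satisfied.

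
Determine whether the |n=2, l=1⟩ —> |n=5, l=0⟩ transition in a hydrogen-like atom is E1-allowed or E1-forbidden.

l: 1 → 0 (Δl = -1). Δl = ±1 passes.
All E1 selection rules are satisfied.

allowed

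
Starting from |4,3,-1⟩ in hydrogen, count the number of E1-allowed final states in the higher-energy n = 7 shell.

6

E1 requires Δl = ±1, so l_f ∈ {2, 4}; with 0 ≤ l_f ≤ n_f−1 = 6, the allowed l_f values are {2, 4}.
For l_f = 2: m_f ∈ {m_i−1, m_i, m_i+1} ∩ [−2, 2] = {-2, -1, 0} → 3 states.
For l_f = 4: m_f ∈ {m_i−1, m_i, m_i+1} ∩ [−4, 4] = {-2, -1, 0} → 3 states.
Total: 6.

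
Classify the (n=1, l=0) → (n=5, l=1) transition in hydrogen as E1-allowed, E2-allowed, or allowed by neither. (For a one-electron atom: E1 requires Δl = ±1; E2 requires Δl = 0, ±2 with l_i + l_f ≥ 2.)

E1

Δl = 1 − 0 = +1; l_i + l_f = 1.
E1 (Δl = ±1): satisfied.
E2 (Δl = 0,±2, l_i+l_f ≥ 2): not satisfied.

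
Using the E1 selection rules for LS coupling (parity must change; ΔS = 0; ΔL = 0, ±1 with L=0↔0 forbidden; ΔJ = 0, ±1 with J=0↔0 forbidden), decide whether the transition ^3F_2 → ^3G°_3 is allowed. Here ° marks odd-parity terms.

allowed

Parity must change: even → odd — passes.
ΔS = 0: S: 1 → 1 — passes.
ΔL = 0, ±1 (not L=0↔0): L: 3 → 4, ΔL = +1 — passes.
ΔJ = 0, ±1 (not J=0↔0): J: 2 → 3, ΔJ = +1 — passes.
All four E1 rules are satisfied.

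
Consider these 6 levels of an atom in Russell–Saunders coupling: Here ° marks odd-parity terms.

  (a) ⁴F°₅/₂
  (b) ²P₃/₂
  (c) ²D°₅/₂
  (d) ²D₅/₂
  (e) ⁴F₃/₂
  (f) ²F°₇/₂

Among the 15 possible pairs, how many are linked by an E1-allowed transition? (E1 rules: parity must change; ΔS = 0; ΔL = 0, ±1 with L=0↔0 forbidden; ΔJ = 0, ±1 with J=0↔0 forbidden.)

4

(a)–(b): forbidden (ΔS, ΔL).
(a)–(c): forbidden (parity, ΔS).
(a)–(d): forbidden (ΔS).
(a)–(e): allowed.
(a)–(f): forbidden (parity, ΔS).
(b)–(c): allowed.
(b)–(d): forbidden (parity).
(b)–(e): forbidden (parity, ΔS, ΔL).
(b)–(f): forbidden (ΔL, ΔJ).
(c)–(d): allowed.
(c)–(e): forbidden (ΔS).
(c)–(f): forbidden (parity).
(d)–(e): forbidden (parity, ΔS).
(d)–(f): allowed.
(e)–(f): forbidden (ΔS, ΔJ).
Allowed pairs: 4 of 15.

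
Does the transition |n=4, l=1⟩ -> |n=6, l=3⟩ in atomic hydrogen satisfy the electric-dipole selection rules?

forbidden

Initial l = 1, final l = 3, so Δl = +2. E1 requires Δl = ±1: fails.
The transition is electric-dipole forbidden.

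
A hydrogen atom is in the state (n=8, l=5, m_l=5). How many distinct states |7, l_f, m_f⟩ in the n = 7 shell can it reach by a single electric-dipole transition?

E1 requires Δl = ±1, so l_f ∈ {4, 6}; with 0 ≤ l_f ≤ n_f−1 = 6, the allowed l_f values are {4, 6}.
For l_f = 4: m_f ∈ {m_i−1, m_i, m_i+1} ∩ [−4, 4] = {4} → 1 state.
For l_f = 6: m_f ∈ {m_i−1, m_i, m_i+1} ∩ [−6, 6] = {4, 5, 6} → 3 states.
Total: 4.

4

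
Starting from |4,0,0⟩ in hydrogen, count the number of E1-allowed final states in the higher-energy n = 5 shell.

3

E1 requires Δl = ±1, so l_f ∈ {-1, 1}; with 0 ≤ l_f ≤ n_f−1 = 4, the allowed l_f values are {1}.
For l_f = 1: m_f ∈ {m_i−1, m_i, m_i+1} ∩ [−1, 1] = {-1, 0, 1} → 3 states.
Total: 3.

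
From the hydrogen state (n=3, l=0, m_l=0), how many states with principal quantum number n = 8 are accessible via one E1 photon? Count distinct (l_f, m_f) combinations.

E1 requires Δl = ±1, so l_f ∈ {-1, 1}; with 0 ≤ l_f ≤ n_f−1 = 7, the allowed l_f values are {1}.
For l_f = 1: m_f ∈ {m_i−1, m_i, m_i+1} ∩ [−1, 1] = {-1, 0, 1} → 3 states.
Total: 3.

3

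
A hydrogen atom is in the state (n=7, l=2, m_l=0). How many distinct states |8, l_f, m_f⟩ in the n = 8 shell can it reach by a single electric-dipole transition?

E1 requires Δl = ±1, so l_f ∈ {1, 3}; with 0 ≤ l_f ≤ n_f−1 = 7, the allowed l_f values are {1, 3}.
For l_f = 1: m_f ∈ {m_i−1, m_i, m_i+1} ∩ [−1, 1] = {-1, 0, 1} → 3 states.
For l_f = 3: m_f ∈ {m_i−1, m_i, m_i+1} ∩ [−3, 3] = {-1, 0, 1} → 3 states.
Total: 6.

6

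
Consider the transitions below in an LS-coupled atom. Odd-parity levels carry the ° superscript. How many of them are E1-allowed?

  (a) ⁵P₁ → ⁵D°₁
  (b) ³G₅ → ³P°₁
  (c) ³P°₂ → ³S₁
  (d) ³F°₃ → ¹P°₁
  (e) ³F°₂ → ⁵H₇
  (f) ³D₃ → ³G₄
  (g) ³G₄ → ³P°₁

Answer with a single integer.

2

(a) allowed
(b) forbidden (ΔL, ΔJ fail)
(c) allowed
(d) forbidden (parity, ΔS, ΔL, ΔJ fail)
(e) forbidden (ΔS, ΔL, ΔJ fail)
(f) forbidden (parity, ΔL fail)
(g) forbidden (ΔL, ΔJ fail)
Total allowed: 2 of 7.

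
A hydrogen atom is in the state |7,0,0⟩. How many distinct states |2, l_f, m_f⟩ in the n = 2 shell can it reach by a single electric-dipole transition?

E1 requires Δl = ±1, so l_f ∈ {-1, 1}; with 0 ≤ l_f ≤ n_f−1 = 1, the allowed l_f values are {1}.
For l_f = 1: m_f ∈ {m_i−1, m_i, m_i+1} ∩ [−1, 1] = {-1, 0, 1} → 3 states.
Total: 3.

3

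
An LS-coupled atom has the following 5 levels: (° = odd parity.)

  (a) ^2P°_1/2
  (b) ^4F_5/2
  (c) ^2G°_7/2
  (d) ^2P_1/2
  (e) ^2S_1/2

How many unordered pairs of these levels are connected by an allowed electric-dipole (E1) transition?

2

(a)–(b): forbidden (ΔS, ΔL, ΔJ).
(a)–(c): forbidden (parity, ΔL, ΔJ).
(a)–(d): allowed.
(a)–(e): allowed.
(b)–(c): forbidden (ΔS).
(b)–(d): forbidden (parity, ΔS, ΔL, ΔJ).
(b)–(e): forbidden (parity, ΔS, ΔL, ΔJ).
(c)–(d): forbidden (ΔL, ΔJ).
(c)–(e): forbidden (ΔL, ΔJ).
(d)–(e): forbidden (parity).
Allowed pairs: 2 of 10.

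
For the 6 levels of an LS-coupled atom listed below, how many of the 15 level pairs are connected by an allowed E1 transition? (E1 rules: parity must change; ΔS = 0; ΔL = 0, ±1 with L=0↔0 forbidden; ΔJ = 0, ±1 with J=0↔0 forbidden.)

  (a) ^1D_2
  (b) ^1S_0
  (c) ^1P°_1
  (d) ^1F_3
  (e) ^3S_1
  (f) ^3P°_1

(a)–(b): forbidden (parity, ΔL, ΔJ).
(a)–(c): allowed.
(a)–(d): forbidden (parity).
(a)–(e): forbidden (parity, ΔS, ΔL).
(a)–(f): forbidden (ΔS).
(b)–(c): allowed.
(b)–(d): forbidden (parity, ΔL, ΔJ).
(b)–(e): forbidden (parity, ΔS, ΔL).
(b)–(f): forbidden (ΔS).
(c)–(d): forbidden (ΔL, ΔJ).
(c)–(e): forbidden (ΔS).
(c)–(f): forbidden (parity, ΔS).
(d)–(e): forbidden (parity, ΔS, ΔL, ΔJ).
(d)–(f): forbidden (ΔS, ΔL, ΔJ).
(e)–(f): allowed.
Allowed pairs: 3 of 15.

3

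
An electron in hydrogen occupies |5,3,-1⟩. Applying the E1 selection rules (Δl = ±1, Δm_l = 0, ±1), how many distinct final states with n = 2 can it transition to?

0

E1 requires l_f ∈ {2, 4}, but neither lies in [0, 1], so no final state is reachable.
Total: 0.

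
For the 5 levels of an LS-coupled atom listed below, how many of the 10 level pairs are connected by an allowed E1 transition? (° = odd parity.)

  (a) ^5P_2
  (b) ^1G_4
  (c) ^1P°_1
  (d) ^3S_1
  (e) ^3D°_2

0

(a)–(b): forbidden (parity, ΔS, ΔL, ΔJ).
(a)–(c): forbidden (ΔS).
(a)–(d): forbidden (parity, ΔS).
(a)–(e): forbidden (ΔS).
(b)–(c): forbidden (ΔL, ΔJ).
(b)–(d): forbidden (parity, ΔS, ΔL, ΔJ).
(b)–(e): forbidden (ΔS, ΔL, ΔJ).
(c)–(d): forbidden (ΔS).
(c)–(e): forbidden (parity, ΔS).
(d)–(e): forbidden (ΔL).
Allowed pairs: 0 of 10.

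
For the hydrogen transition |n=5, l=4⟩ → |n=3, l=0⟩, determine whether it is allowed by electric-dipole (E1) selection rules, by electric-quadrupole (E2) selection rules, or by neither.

Δl = 0 − 4 = -4; l_i + l_f = 4.
E1 (Δl = ±1): not satisfied.
E2 (Δl = 0,±2, l_i+l_f ≥ 2): not satisfied.

neither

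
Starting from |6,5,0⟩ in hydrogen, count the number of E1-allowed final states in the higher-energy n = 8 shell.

6

E1 requires Δl = ±1, so l_f ∈ {4, 6}; with 0 ≤ l_f ≤ n_f−1 = 7, the allowed l_f values are {4, 6}.
For l_f = 4: m_f ∈ {m_i−1, m_i, m_i+1} ∩ [−4, 4] = {-1, 0, 1} → 3 states.
For l_f = 6: m_f ∈ {m_i−1, m_i, m_i+1} ∩ [−6, 6] = {-1, 0, 1} → 3 states.
Total: 6.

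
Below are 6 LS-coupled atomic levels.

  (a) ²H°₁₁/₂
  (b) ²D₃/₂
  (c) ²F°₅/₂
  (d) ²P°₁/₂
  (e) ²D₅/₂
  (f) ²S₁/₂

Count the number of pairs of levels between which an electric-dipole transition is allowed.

4

(a)–(b): forbidden (ΔL, ΔJ).
(a)–(c): forbidden (parity, ΔL, ΔJ).
(a)–(d): forbidden (parity, ΔL, ΔJ).
(a)–(e): forbidden (ΔL, ΔJ).
(a)–(f): forbidden (ΔL, ΔJ).
(b)–(c): allowed.
(b)–(d): allowed.
(b)–(e): forbidden (parity).
(b)–(f): forbidden (parity, ΔL).
(c)–(d): forbidden (parity, ΔL, ΔJ).
(c)–(e): allowed.
(c)–(f): forbidden (ΔL, ΔJ).
(d)–(e): forbidden (ΔJ).
(d)–(f): allowed.
(e)–(f): forbidden (parity, ΔL, ΔJ).
Allowed pairs: 4 of 15.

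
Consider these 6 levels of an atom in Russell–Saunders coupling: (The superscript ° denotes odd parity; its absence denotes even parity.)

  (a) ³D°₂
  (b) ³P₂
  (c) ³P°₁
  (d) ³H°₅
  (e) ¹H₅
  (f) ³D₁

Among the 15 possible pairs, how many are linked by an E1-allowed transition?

(a)–(b): allowed.
(a)–(c): forbidden (parity).
(a)–(d): forbidden (parity, ΔL, ΔJ).
(a)–(e): forbidden (ΔS, ΔL, ΔJ).
(a)–(f): allowed.
(b)–(c): allowed.
(b)–(d): forbidden (ΔL, ΔJ).
(b)–(e): forbidden (parity, ΔS, ΔL, ΔJ).
(b)–(f): forbidden (parity).
(c)–(d): forbidden (parity, ΔL, ΔJ).
(c)–(e): forbidden (ΔS, ΔL, ΔJ).
(c)–(f): allowed.
(d)–(e): forbidden (ΔS).
(d)–(f): forbidden (ΔL, ΔJ).
(e)–(f): forbidden (parity, ΔS, ΔL, ΔJ).
Allowed pairs: 4 of 15.

4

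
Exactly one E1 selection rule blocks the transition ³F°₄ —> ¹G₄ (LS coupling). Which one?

the ΔS = 0 rule

Initial level: S=1, L=3, J=4, parity odd. Final level: S=0, L=4, J=4, parity even.
Parity must change: odd → even — ✓.
ΔS = 0: S: 1 → 0 — ✗.
ΔL = 0, ±1 (not L=0↔0): L: 3 → 4, ΔL = +1 — ✓.
ΔJ = 0, ±1 (not J=0↔0): J: 4 → 4, ΔJ = +0 — ✓.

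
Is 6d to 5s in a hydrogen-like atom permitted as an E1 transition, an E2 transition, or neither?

E2

Δl = 0 − 2 = -2; l_i + l_f = 2.
E1 (Δl = ±1): not satisfied.
E2 (Δl = 0,±2, l_i+l_f ≥ 2): satisfied.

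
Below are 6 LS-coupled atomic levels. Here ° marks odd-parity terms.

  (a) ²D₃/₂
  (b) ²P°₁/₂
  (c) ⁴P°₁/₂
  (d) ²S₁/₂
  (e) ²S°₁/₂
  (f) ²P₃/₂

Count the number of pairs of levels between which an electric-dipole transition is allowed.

4

(a)–(b): allowed.
(a)–(c): forbidden (ΔS).
(a)–(d): forbidden (parity, ΔL).
(a)–(e): forbidden (ΔL).
(a)–(f): forbidden (parity).
(b)–(c): forbidden (parity, ΔS).
(b)–(d): allowed.
(b)–(e): forbidden (parity).
(b)–(f): allowed.
(c)–(d): forbidden (ΔS).
(c)–(e): forbidden (parity, ΔS).
(c)–(f): forbidden (ΔS).
(d)–(e): forbidden (ΔL).
(d)–(f): forbidden (parity).
(e)–(f): allowed.
Allowed pairs: 4 of 15.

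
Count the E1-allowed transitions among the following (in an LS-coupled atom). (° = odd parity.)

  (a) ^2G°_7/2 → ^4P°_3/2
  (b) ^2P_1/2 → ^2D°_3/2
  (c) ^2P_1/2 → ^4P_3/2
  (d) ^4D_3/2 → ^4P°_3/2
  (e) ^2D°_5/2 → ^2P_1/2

2

(a) forbidden (parity, ΔS, ΔL, ΔJ fail)
(b) allowed
(c) forbidden (parity, ΔS fail)
(d) allowed
(e) forbidden (ΔJ fails)
Total allowed: 2 of 5.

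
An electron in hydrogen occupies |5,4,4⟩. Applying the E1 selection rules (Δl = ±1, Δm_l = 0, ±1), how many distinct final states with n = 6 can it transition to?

E1 requires Δl = ±1, so l_f ∈ {3, 5}; with 0 ≤ l_f ≤ n_f−1 = 5, the allowed l_f values are {3, 5}.
For l_f = 3: m_f ∈ {m_i−1, m_i, m_i+1} ∩ [−3, 3] = {3} → 1 state.
For l_f = 5: m_f ∈ {m_i−1, m_i, m_i+1} ∩ [−5, 5] = {3, 4, 5} → 3 states.
Total: 4.

4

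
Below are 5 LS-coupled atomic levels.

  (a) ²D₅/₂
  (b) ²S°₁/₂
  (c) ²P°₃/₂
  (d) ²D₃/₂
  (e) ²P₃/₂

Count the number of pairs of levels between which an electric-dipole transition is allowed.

(a)–(b): forbidden (ΔL, ΔJ).
(a)–(c): allowed.
(a)–(d): forbidden (parity).
(a)–(e): forbidden (parity).
(b)–(c): forbidden (parity).
(b)–(d): forbidden (ΔL).
(b)–(e): allowed.
(c)–(d): allowed.
(c)–(e): allowed.
(d)–(e): forbidden (parity).
Allowed pairs: 4 of 10.

4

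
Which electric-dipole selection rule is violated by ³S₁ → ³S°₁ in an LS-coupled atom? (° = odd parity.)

ΔS = 0: S: 1 → 1 — ✓.
ΔJ = 0, ±1 (not J=0↔0): J: 1 → 1, ΔJ = +0 — ✓.
Parity must change: even → odd — ✓.
ΔL = 0, ±1 (not L=0↔0): L: 0 → 0, ΔL = +0 — ✗.

the L=0 ↔ L=0 exclusion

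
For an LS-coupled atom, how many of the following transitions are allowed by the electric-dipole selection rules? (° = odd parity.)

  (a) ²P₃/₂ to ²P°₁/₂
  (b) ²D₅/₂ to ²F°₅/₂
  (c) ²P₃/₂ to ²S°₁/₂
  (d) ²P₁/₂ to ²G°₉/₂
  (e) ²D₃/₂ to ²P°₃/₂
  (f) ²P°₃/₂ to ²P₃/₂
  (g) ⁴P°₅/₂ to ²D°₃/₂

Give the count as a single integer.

5

(a) allowed
(b) allowed
(c) allowed
(d) forbidden (ΔL, ΔJ fail)
(e) allowed
(f) allowed
(g) forbidden (parity, ΔS fail)
Total allowed: 5 of 7.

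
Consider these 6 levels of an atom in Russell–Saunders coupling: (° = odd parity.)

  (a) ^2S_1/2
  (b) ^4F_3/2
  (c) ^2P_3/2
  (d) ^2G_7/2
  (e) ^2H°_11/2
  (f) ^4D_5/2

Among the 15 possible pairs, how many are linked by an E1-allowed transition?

(a)–(b): forbidden (parity, ΔS, ΔL).
(a)–(c): forbidden (parity).
(a)–(d): forbidden (parity, ΔL, ΔJ).
(a)–(e): forbidden (ΔL, ΔJ).
(a)–(f): forbidden (parity, ΔS, ΔL, ΔJ).
(b)–(c): forbidden (parity, ΔS, ΔL).
(b)–(d): forbidden (parity, ΔS, ΔJ).
(b)–(e): forbidden (ΔS, ΔL, ΔJ).
(b)–(f): forbidden (parity).
(c)–(d): forbidden (parity, ΔL, ΔJ).
(c)–(e): forbidden (ΔL, ΔJ).
(c)–(f): forbidden (parity, ΔS).
(d)–(e): forbidden (ΔJ).
(d)–(f): forbidden (parity, ΔS, ΔL).
(e)–(f): forbidden (ΔS, ΔL, ΔJ).
Allowed pairs: 0 of 15.

0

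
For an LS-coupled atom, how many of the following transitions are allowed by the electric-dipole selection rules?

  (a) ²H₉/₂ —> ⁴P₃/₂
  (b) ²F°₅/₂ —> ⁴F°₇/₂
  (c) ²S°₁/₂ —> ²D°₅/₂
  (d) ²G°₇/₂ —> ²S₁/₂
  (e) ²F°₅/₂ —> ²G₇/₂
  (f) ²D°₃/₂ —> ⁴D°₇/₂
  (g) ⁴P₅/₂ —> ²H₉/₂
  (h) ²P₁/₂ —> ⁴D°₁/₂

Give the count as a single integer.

(a) forbidden (parity, ΔS, ΔL, ΔJ fail)
(b) forbidden (parity, ΔS fail)
(c) forbidden (parity, ΔL, ΔJ fail)
(d) forbidden (ΔL, ΔJ fail)
(e) allowed
(f) forbidden (parity, ΔS, ΔJ fail)
(g) forbidden (parity, ΔS, ΔL, ΔJ fail)
(h) forbidden (ΔS fails)
Total allowed: 1 of 8.

1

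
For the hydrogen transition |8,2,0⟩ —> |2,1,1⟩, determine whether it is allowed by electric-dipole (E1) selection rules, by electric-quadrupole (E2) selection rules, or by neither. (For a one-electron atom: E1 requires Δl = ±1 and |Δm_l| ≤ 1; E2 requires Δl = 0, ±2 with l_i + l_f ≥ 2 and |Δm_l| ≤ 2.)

E1

Δl = 1 − 2 = -1; l_i + l_f = 3.
Δm_l = +1.
E1 (Δl = ±1, |Δm_l| ≤ 1): satisfied.
E2 (Δl = 0,±2, l_i+l_f ≥ 2, |Δm_l| ≤ 2): not satisfied.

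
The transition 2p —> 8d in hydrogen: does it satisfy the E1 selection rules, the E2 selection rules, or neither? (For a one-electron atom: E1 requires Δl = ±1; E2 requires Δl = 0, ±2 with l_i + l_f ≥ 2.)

Δl = 2 − 1 = +1; l_i + l_f = 3.
E1 (Δl = ±1): satisfied.
E2 (Δl = 0,±2, l_i+l_f ≥ 2): not satisfied.

E1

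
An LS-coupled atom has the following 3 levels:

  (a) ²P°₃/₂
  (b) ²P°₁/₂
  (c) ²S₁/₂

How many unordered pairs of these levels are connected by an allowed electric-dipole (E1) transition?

2

(a)–(b): forbidden (parity).
(a)–(c): allowed.
(b)–(c): allowed.
Allowed pairs: 2 of 3.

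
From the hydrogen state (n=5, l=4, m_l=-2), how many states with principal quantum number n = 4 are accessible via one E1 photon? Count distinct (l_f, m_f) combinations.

E1 requires Δl = ±1, so l_f ∈ {3, 5}; with 0 ≤ l_f ≤ n_f−1 = 3, the allowed l_f values are {3}.
For l_f = 3: m_f ∈ {m_i−1, m_i, m_i+1} ∩ [−3, 3] = {-3, -2, -1} → 3 states.
Total: 3.

3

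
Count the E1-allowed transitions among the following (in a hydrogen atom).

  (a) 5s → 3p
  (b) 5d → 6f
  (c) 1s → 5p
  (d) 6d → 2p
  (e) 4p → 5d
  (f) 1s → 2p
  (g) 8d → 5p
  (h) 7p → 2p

(a) allowed
(b) allowed
(c) allowed
(d) allowed
(e) allowed
(f) allowed
(g) allowed
(h) forbidden — Δl = +0 (E1 requires Δl = ±1)
Total allowed: 7 of 8.

7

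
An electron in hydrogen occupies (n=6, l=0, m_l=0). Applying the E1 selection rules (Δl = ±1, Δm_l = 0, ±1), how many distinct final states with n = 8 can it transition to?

E1 requires Δl = ±1, so l_f ∈ {-1, 1}; with 0 ≤ l_f ≤ n_f−1 = 7, the allowed l_f values are {1}.
For l_f = 1: m_f ∈ {m_i−1, m_i, m_i+1} ∩ [−1, 1] = {-1, 0, 1} → 3 states.
Total: 3.

3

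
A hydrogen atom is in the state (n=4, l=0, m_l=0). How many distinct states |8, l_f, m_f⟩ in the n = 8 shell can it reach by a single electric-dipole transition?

E1 requires Δl = ±1, so l_f ∈ {-1, 1}; with 0 ≤ l_f ≤ n_f−1 = 7, the allowed l_f values are {1}.
For l_f = 1: m_f ∈ {m_i−1, m_i, m_i+1} ∩ [−1, 1] = {-1, 0, 1} → 3 states.
Total: 3.

3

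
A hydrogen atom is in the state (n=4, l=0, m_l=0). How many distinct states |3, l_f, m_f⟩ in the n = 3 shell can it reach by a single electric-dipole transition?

E1 requires Δl = ±1, so l_f ∈ {-1, 1}; with 0 ≤ l_f ≤ n_f−1 = 2, the allowed l_f values are {1}.
For l_f = 1: m_f ∈ {m_i−1, m_i, m_i+1} ∩ [−1, 1] = {-1, 0, 1} → 3 states.
Total: 3.

3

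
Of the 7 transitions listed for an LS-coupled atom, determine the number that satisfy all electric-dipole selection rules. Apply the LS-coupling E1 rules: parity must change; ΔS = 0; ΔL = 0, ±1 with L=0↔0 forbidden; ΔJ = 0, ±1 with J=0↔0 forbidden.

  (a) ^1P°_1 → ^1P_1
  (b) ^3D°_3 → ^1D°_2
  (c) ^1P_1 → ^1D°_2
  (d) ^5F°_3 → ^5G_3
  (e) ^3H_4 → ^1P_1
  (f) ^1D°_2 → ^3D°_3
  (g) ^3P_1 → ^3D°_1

4

(a) allowed
(b) forbidden (parity, ΔS fail)
(c) allowed
(d) allowed
(e) forbidden (parity, ΔS, ΔL, ΔJ fail)
(f) forbidden (parity, ΔS fail)
(g) allowed
Total allowed: 4 of 7.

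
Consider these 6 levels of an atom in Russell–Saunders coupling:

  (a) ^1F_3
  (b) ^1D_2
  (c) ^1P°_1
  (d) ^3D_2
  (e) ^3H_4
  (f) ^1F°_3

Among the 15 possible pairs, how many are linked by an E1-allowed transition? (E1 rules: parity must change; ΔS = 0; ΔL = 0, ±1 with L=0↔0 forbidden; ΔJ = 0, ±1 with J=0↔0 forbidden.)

3

(a)–(b): forbidden (parity).
(a)–(c): forbidden (ΔL, ΔJ).
(a)–(d): forbidden (parity, ΔS).
(a)–(e): forbidden (parity, ΔS, ΔL).
(a)–(f): allowed.
(b)–(c): allowed.
(b)–(d): forbidden (parity, ΔS).
(b)–(e): forbidden (parity, ΔS, ΔL, ΔJ).
(b)–(f): allowed.
(c)–(d): forbidden (ΔS).
(c)–(e): forbidden (ΔS, ΔL, ΔJ).
(c)–(f): forbidden (parity, ΔL, ΔJ).
(d)–(e): forbidden (parity, ΔL, ΔJ).
(d)–(f): forbidden (ΔS).
(e)–(f): forbidden (ΔS, ΔL).
Allowed pairs: 3 of 15.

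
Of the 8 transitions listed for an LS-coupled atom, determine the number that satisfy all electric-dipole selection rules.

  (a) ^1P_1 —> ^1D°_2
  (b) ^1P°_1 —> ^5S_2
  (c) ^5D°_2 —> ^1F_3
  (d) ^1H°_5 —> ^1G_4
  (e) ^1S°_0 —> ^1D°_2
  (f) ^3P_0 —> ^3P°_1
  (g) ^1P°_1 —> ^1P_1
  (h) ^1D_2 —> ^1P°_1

(a) allowed
(b) forbidden (ΔS fails)
(c) forbidden (ΔS fails)
(d) allowed
(e) forbidden (parity, ΔL, ΔJ fail)
(f) allowed
(g) allowed
(h) allowed
Total allowed: 5 of 8.

5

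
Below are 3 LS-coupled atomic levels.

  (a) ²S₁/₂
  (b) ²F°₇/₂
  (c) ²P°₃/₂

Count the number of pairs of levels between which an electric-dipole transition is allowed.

(a)–(b): forbidden (ΔL, ΔJ).
(a)–(c): allowed.
(b)–(c): forbidden (parity, ΔL, ΔJ).
Allowed pairs: 1 of 3.

1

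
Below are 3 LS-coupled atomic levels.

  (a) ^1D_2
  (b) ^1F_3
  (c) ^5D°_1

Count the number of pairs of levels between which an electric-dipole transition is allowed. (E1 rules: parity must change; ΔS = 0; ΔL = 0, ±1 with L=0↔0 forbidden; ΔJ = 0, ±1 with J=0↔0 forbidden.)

0

(a)–(b): forbidden (parity).
(a)–(c): forbidden (ΔS).
(b)–(c): forbidden (ΔS, ΔJ).
Allowed pairs: 0 of 3.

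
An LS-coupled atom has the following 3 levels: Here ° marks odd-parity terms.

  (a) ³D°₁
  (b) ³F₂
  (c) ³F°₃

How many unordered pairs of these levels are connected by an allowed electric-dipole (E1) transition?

(a)–(b): allowed.
(a)–(c): forbidden (parity, ΔJ).
(b)–(c): allowed.
Allowed pairs: 2 of 3.

2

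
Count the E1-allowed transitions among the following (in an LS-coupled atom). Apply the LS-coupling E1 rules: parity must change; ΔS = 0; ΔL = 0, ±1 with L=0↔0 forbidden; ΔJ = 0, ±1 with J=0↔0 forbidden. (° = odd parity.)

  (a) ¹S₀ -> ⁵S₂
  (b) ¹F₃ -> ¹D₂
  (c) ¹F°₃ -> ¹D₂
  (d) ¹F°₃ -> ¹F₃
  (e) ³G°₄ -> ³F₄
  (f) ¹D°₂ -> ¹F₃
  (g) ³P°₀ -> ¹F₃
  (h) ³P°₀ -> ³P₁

(a) forbidden (parity, ΔS, ΔL, ΔJ fail)
(b) forbidden (parity fails)
(c) allowed
(d) allowed
(e) allowed
(f) allowed
(g) forbidden (ΔS, ΔL, ΔJ fail)
(h) allowed
Total allowed: 5 of 8.

5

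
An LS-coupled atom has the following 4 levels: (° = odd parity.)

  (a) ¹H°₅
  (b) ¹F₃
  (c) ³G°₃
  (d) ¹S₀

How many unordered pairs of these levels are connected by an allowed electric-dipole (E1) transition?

(a)–(b): forbidden (ΔL, ΔJ).
(a)–(c): forbidden (parity, ΔS, ΔJ).
(a)–(d): forbidden (ΔL, ΔJ).
(b)–(c): forbidden (ΔS).
(b)–(d): forbidden (parity, ΔL, ΔJ).
(c)–(d): forbidden (ΔS, ΔL, ΔJ).
Allowed pairs: 0 of 6.

0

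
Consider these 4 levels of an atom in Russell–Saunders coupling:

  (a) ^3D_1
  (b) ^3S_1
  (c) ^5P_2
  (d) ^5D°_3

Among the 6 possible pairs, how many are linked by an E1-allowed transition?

(a)–(b): forbidden (parity, ΔL).
(a)–(c): forbidden (parity, ΔS).
(a)–(d): forbidden (ΔS, ΔJ).
(b)–(c): forbidden (parity, ΔS).
(b)–(d): forbidden (ΔS, ΔL, ΔJ).
(c)–(d): allowed.
Allowed pairs: 1 of 6.

1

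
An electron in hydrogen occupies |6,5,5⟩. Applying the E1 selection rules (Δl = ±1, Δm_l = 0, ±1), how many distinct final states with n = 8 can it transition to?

E1 requires Δl = ±1, so l_f ∈ {4, 6}; with 0 ≤ l_f ≤ n_f−1 = 7, the allowed l_f values are {4, 6}.
For l_f = 4: m_f ∈ {m_i−1, m_i, m_i+1} ∩ [−4, 4] = {4} → 1 state.
For l_f = 6: m_f ∈ {m_i−1, m_i, m_i+1} ∩ [−6, 6] = {4, 5, 6} → 3 states.
Total: 4.

4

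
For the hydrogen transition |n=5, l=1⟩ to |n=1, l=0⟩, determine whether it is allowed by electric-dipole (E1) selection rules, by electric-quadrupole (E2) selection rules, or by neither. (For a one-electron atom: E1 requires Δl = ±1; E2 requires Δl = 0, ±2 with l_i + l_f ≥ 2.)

Δl = 0 − 1 = -1; l_i + l_f = 1.
E1 (Δl = ±1): satisfied.
E2 (Δl = 0,±2, l_i+l_f ≥ 2): not satisfied.

E1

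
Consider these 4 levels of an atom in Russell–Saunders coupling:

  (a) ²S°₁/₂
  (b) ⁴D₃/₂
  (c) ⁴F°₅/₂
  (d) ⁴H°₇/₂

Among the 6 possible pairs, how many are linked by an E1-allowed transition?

(a)–(b): forbidden (ΔS, ΔL).
(a)–(c): forbidden (parity, ΔS, ΔL, ΔJ).
(a)–(d): forbidden (parity, ΔS, ΔL, ΔJ).
(b)–(c): allowed.
(b)–(d): forbidden (ΔL, ΔJ).
(c)–(d): forbidden (parity, ΔL).
Allowed pairs: 1 of 6.

1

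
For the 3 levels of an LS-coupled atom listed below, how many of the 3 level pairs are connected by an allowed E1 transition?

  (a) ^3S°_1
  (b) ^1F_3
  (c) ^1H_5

(a)–(b): forbidden (ΔS, ΔL, ΔJ).
(a)–(c): forbidden (ΔS, ΔL, ΔJ).
(b)–(c): forbidden (parity, ΔL, ΔJ).
Allowed pairs: 0 of 3.

0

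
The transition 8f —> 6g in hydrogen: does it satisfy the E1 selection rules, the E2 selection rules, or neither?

Δl = 4 − 3 = +1; l_i + l_f = 7.
E1 (Δl = ±1): satisfied.
E2 (Δl = 0,±2, l_i+l_f ≥ 2): not satisfied.

E1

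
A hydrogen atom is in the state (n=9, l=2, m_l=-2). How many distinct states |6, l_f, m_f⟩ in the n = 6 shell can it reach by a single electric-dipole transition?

4

E1 requires Δl = ±1, so l_f ∈ {1, 3}; with 0 ≤ l_f ≤ n_f−1 = 5, the allowed l_f values are {1, 3}.
For l_f = 1: m_f ∈ {m_i−1, m_i, m_i+1} ∩ [−1, 1] = {-1} → 1 state.
For l_f = 3: m_f ∈ {m_i−1, m_i, m_i+1} ∩ [−3, 3] = {-3, -2, -1} → 3 states.
Total: 4.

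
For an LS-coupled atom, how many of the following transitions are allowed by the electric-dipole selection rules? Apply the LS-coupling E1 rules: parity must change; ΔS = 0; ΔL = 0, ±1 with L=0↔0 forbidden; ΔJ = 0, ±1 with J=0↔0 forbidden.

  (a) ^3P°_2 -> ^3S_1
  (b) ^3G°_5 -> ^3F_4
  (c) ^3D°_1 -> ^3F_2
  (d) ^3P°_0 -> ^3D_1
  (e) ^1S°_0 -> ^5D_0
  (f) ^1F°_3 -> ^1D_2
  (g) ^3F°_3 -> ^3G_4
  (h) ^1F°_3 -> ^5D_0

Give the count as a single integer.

(a) allowed
(b) allowed
(c) allowed
(d) allowed
(e) forbidden (ΔS, ΔL, ΔJ fail)
(f) allowed
(g) allowed
(h) forbidden (ΔS, ΔJ fail)
Total allowed: 6 of 8.

6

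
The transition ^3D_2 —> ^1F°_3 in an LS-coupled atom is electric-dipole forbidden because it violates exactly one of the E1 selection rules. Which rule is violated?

Initial level: S=1, L=2, J=2, parity even. Final level: S=0, L=3, J=3, parity odd.
Parity must change: even → odd — passes.
ΔS = 0: S: 1 → 0 — fails.
ΔL = 0, ±1 (not L=0↔0): L: 2 → 3, ΔL = +1 — passes.
ΔJ = 0, ±1 (not J=0↔0): J: 2 → 3, ΔJ = +1 — passes.

the ΔS = 0 rule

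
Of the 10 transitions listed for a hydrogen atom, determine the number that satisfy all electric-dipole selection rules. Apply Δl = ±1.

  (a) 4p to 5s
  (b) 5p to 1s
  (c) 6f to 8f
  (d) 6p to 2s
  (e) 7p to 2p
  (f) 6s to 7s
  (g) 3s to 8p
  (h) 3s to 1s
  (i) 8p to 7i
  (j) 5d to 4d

4

(a) allowed
(b) allowed
(c) forbidden — Δl = +0 (E1 requires Δl = ±1)
(d) allowed
(e) forbidden — Δl = +0 (E1 requires Δl = ±1)
(f) forbidden — Δl = +0 (E1 requires Δl = ±1)
(g) allowed
(h) forbidden — Δl = +0 (E1 requires Δl = ±1)
(i) forbidden — Δl = +5 (E1 requires Δl = ±1)
(j) forbidden — Δl = +0 (E1 requires Δl = ±1)
Total allowed: 4 of 10.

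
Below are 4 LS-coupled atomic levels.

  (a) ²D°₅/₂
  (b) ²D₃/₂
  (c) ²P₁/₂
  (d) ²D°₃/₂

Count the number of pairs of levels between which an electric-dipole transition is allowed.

(a)–(b): allowed.
(a)–(c): forbidden (ΔJ).
(a)–(d): forbidden (parity).
(b)–(c): forbidden (parity).
(b)–(d): allowed.
(c)–(d): allowed.
Allowed pairs: 3 of 6.

3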